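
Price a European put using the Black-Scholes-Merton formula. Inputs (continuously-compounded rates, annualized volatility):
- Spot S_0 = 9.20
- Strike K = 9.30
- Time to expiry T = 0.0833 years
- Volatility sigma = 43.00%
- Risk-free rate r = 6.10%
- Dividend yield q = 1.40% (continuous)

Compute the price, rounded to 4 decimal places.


d1 = (ln(S/K) + (r - q + 0.5*sigma^2) * T) / (sigma * sqrt(T)) = 0.00648858
d2 = d1 - sigma * sqrt(T) = -0.11761689
exp(-rT) = 0.99493159; exp(-qT) = 0.99883448
P = K * exp(-rT) * N(-d2) - S_0 * exp(-qT) * N(-d1)
N(-d1) = 0.49741145; N(-d2) = 0.54681439
P = 9.3000 * 0.99493159 * 0.54681439 - 9.2000 * 0.99883448 * 0.49741145 = 0.4887

Answer: Price = 0.4887


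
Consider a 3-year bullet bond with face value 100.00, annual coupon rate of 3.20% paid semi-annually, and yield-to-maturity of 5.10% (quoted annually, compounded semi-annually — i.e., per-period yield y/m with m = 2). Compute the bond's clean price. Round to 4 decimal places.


Answer: Price = 94.7760

Derivation:
Coupon per period c = face * coupon_rate / m = 1.600000
Periods per year m = 2; per-period yield y/m = 0.025500
Number of cashflows N = 6
Cashflows (t years, CF_t, discount factor 1/(1+y/m)^(m*t), PV):
  t = 0.5000: CF_t = 1.600000, DF = 0.975134, PV = 1.560215
  t = 1.0000: CF_t = 1.600000, DF = 0.950886, PV = 1.521418
  t = 1.5000: CF_t = 1.600000, DF = 0.927242, PV = 1.483587
  t = 2.0000: CF_t = 1.600000, DF = 0.904185, PV = 1.446696
  t = 2.5000: CF_t = 1.600000, DF = 0.881702, PV = 1.410723
  t = 3.0000: CF_t = 101.600000, DF = 0.859777, PV = 87.353381
Price P = sum_t PV_t = 94.776020


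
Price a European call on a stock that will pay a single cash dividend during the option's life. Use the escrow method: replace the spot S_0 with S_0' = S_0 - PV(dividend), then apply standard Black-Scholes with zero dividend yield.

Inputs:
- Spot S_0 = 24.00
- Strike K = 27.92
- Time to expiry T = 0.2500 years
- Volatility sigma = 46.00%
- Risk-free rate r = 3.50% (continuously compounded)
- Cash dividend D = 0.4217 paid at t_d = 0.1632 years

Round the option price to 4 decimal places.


Answer: Price = 0.8416

Derivation:
PV(D) = D * exp(-r * t_d) = 0.4217 * 0.99430428 = 0.41929812
S_0' = S_0 - PV(D) = 24.0000 - 0.41929812 = 23.58070188
d1 = (ln(S_0'/K) + (r + sigma^2/2)*T) / (sigma*sqrt(T)) = -0.58136790
d2 = d1 - sigma*sqrt(T) = -0.81136790
exp(-rT) = 0.99128817
N(d1) = 0.28049626; N(d2) = 0.20857721
C = S_0' * N(d1) - K * exp(-rT) * N(d2) = 23.58070188 * 0.28049626 - 27.9200 * 0.99128817 * 0.20857721 = 0.8416


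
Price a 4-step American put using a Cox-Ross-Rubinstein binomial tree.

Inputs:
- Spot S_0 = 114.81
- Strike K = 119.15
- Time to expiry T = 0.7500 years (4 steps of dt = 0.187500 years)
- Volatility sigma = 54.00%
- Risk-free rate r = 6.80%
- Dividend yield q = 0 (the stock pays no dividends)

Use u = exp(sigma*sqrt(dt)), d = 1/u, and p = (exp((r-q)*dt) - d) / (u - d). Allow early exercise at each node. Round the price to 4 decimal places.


Answer: Price = V(0,0) = 20.9461

Derivation:
dt = T/N = 0.187500
u = exp(sigma*sqrt(dt)) = 1.263426; d = 1/u = 0.791499
p = (exp((r-q)*dt) - d) / (u - d) = 0.468998
Discount per step: exp(-r*dt) = 0.987331
Stock lattice S(k, i) with i counting down-moves:
  k=0: S(0,0) = 114.8100
  k=1: S(1,0) = 145.0539; S(1,1) = 90.8720
  k=2: S(2,0) = 183.2648; S(2,1) = 114.8100; S(2,2) = 71.9251
  k=3: S(3,0) = 231.5415; S(3,1) = 145.0539; S(3,2) = 90.8720; S(3,3) = 56.9286
  k=4: S(4,0) = 292.5355; S(4,1) = 183.2648; S(4,2) = 114.8100; S(4,3) = 71.9251; S(4,4) = 45.0589
Terminal payoffs V(N, i) = max(K - S_T, 0):
  V(4,0) = 0.000000; V(4,1) = 0.000000; V(4,2) = 4.340000; V(4,3) = 47.224931; V(4,4) = 74.091072
Backward induction: V(k, i) = exp(-r*dt) * [p * V(k+1, i) + (1-p) * V(k+1, i+1)]; then take max(V_cont, immediate exercise) for American.
  V(3,0) = exp(-r*dt) * [p*0.000000 + (1-p)*0.000000] = 0.000000; exercise = 0.000000; V(3,0) = max -> 0.000000
  V(3,1) = exp(-r*dt) * [p*0.000000 + (1-p)*4.340000] = 2.275352; exercise = 0.000000; V(3,1) = max -> 2.275352
  V(3,2) = exp(-r*dt) * [p*4.340000 + (1-p)*47.224931] = 26.768499; exercise = 28.278018; V(3,2) = max -> 28.278018
  V(3,3) = exp(-r*dt) * [p*47.224931 + (1-p)*74.091072] = 60.711872; exercise = 62.221391; V(3,3) = max -> 62.221391
  V(2,0) = exp(-r*dt) * [p*0.000000 + (1-p)*2.275352] = 1.192909; exercise = 0.000000; V(2,0) = max -> 1.192909
  V(2,1) = exp(-r*dt) * [p*2.275352 + (1-p)*28.278018] = 15.879064; exercise = 4.340000; V(2,1) = max -> 15.879064
  V(2,2) = exp(-r*dt) * [p*28.278018 + (1-p)*62.221391] = 45.715412; exercise = 47.224931; V(2,2) = max -> 47.224931
  V(1,0) = exp(-r*dt) * [p*1.192909 + (1-p)*15.879064] = 8.877375; exercise = 0.000000; V(1,0) = max -> 8.877375
  V(1,1) = exp(-r*dt) * [p*15.879064 + (1-p)*47.224931] = 32.111735; exercise = 28.278018; V(1,1) = max -> 32.111735
  V(0,0) = exp(-r*dt) * [p*8.877375 + (1-p)*32.111735] = 20.946093; exercise = 4.340000; V(0,0) = max -> 20.946093


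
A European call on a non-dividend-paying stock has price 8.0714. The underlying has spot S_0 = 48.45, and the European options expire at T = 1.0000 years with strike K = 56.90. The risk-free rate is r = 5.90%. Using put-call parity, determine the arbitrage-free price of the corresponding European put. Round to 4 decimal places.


Put-call parity: C - P = S_0 * exp(-qT) - K * exp(-rT).
S_0 * exp(-qT) = 48.4500 * 1.00000000 = 48.45000000
K * exp(-rT) = 56.9000 * 0.94270677 = 53.64001517
P = C - S*exp(-qT) + K*exp(-rT)
P = 8.0714 - 48.45000000 + 53.64001517 = 13.2614

Answer: Put price = 13.2614


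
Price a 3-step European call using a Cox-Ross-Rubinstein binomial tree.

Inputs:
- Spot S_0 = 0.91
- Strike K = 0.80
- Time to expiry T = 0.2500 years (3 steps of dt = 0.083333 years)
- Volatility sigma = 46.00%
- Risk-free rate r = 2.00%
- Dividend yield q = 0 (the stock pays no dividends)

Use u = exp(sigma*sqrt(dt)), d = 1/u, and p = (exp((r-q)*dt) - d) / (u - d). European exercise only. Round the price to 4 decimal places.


Answer: Price = V(0,0) = 0.1427

Derivation:
dt = T/N = 0.083333
u = exp(sigma*sqrt(dt)) = 1.142011; d = 1/u = 0.875648
p = (exp((r-q)*dt) - d) / (u - d) = 0.473113
Discount per step: exp(-r*dt) = 0.998335
Stock lattice S(k, i) with i counting down-moves:
  k=0: S(0,0) = 0.9100
  k=1: S(1,0) = 1.0392; S(1,1) = 0.7968
  k=2: S(2,0) = 1.1868; S(2,1) = 0.9100; S(2,2) = 0.6978
  k=3: S(3,0) = 1.3554; S(3,1) = 1.0392; S(3,2) = 0.7968; S(3,3) = 0.6110
Terminal payoffs V(N, i) = max(S_T - K, 0):
  V(3,0) = 0.555352; V(3,1) = 0.239230; V(3,2) = 0.000000; V(3,3) = 0.000000
Backward induction: V(k, i) = exp(-r*dt) * [p * V(k+1, i) + (1-p) * V(k+1, i+1)].
  V(2,0) = exp(-r*dt) * [p*0.555352 + (1-p)*0.239230] = 0.388144
  V(2,1) = exp(-r*dt) * [p*0.239230 + (1-p)*0.000000] = 0.112994
  V(2,2) = exp(-r*dt) * [p*0.000000 + (1-p)*0.000000] = 0.000000
  V(1,0) = exp(-r*dt) * [p*0.388144 + (1-p)*0.112994] = 0.242766
  V(1,1) = exp(-r*dt) * [p*0.112994 + (1-p)*0.000000] = 0.053370
  V(0,0) = exp(-r*dt) * [p*0.242766 + (1-p)*0.053370] = 0.142738


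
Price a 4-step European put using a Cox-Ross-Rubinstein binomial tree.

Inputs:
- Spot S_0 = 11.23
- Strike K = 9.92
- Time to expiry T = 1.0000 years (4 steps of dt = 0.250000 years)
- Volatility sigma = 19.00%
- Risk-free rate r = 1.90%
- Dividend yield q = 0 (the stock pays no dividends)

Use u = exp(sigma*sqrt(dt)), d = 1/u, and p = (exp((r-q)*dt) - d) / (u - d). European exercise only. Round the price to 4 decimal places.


Answer: Price = V(0,0) = 0.2905

Derivation:
dt = T/N = 0.250000
u = exp(sigma*sqrt(dt)) = 1.099659; d = 1/u = 0.909373
p = (exp((r-q)*dt) - d) / (u - d) = 0.501290
Discount per step: exp(-r*dt) = 0.995261
Stock lattice S(k, i) with i counting down-moves:
  k=0: S(0,0) = 11.2300
  k=1: S(1,0) = 12.3492; S(1,1) = 10.2123
  k=2: S(2,0) = 13.5799; S(2,1) = 11.2300; S(2,2) = 9.2868
  k=3: S(3,0) = 14.9332; S(3,1) = 12.3492; S(3,2) = 10.2123; S(3,3) = 8.4451
  k=4: S(4,0) = 16.4215; S(4,1) = 13.5799; S(4,2) = 11.2300; S(4,3) = 9.2868; S(4,4) = 7.6798
Terminal payoffs V(N, i) = max(K - S_T, 0):
  V(4,0) = 0.000000; V(4,1) = 0.000000; V(4,2) = 0.000000; V(4,3) = 0.633249; V(4,4) = 2.240236
Backward induction: V(k, i) = exp(-r*dt) * [p * V(k+1, i) + (1-p) * V(k+1, i+1)].
  V(3,0) = exp(-r*dt) * [p*0.000000 + (1-p)*0.000000] = 0.000000
  V(3,1) = exp(-r*dt) * [p*0.000000 + (1-p)*0.000000] = 0.000000
  V(3,2) = exp(-r*dt) * [p*0.000000 + (1-p)*0.633249] = 0.314311
  V(3,3) = exp(-r*dt) * [p*0.633249 + (1-p)*2.240236] = 1.427872
  V(2,0) = exp(-r*dt) * [p*0.000000 + (1-p)*0.000000] = 0.000000
  V(2,1) = exp(-r*dt) * [p*0.000000 + (1-p)*0.314311] = 0.156007
  V(2,2) = exp(-r*dt) * [p*0.314311 + (1-p)*1.427872] = 0.865534
  V(1,0) = exp(-r*dt) * [p*0.000000 + (1-p)*0.156007] = 0.077434
  V(1,1) = exp(-r*dt) * [p*0.156007 + (1-p)*0.865534] = 0.507440
  V(0,0) = exp(-r*dt) * [p*0.077434 + (1-p)*0.507440] = 0.290499


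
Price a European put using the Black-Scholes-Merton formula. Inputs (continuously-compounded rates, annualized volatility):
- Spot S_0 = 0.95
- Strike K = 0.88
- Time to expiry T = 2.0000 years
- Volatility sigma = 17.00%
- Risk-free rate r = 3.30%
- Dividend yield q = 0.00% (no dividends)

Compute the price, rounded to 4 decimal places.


Answer: Price = 0.0362

Derivation:
d1 = (ln(S/K) + (r - q + 0.5*sigma^2) * T) / (sigma * sqrt(T)) = 0.71309671
d2 = d1 - sigma * sqrt(T) = 0.47268041
exp(-rT) = 0.93613086; exp(-qT) = 1.00000000
P = K * exp(-rT) * N(-d2) - S_0 * exp(-qT) * N(-d1)
N(-d1) = 0.23789296; N(-d2) = 0.31822060
P = 0.8800 * 0.93613086 * 0.31822060 - 0.9500 * 1.00000000 * 0.23789296 = 0.0362


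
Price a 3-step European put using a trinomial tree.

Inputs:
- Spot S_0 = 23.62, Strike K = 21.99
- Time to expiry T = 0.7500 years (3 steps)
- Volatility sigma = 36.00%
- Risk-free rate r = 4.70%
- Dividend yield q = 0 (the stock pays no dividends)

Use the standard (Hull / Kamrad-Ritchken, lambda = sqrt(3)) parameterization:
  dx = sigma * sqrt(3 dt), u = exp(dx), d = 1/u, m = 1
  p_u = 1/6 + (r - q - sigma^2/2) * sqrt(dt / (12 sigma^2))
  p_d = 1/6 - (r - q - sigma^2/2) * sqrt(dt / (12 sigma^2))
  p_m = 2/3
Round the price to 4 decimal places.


dt = T/N = 0.250000; dx = sigma*sqrt(3*dt) = 0.311769
u = exp(dx) = 1.365839; d = 1/u = 0.732151
p_u = 0.159530, p_m = 0.666667, p_d = 0.173803
Discount per step: exp(-r*dt) = 0.988319
Stock lattice S(k, j) with j the centered position index:
  k=0: S(0,+0) = 23.6200
  k=1: S(1,-1) = 17.2934; S(1,+0) = 23.6200; S(1,+1) = 32.2611
  k=2: S(2,-2) = 12.6614; S(2,-1) = 17.2934; S(2,+0) = 23.6200; S(2,+1) = 32.2611; S(2,+2) = 44.0635
  k=3: S(3,-3) = 9.2700; S(3,-2) = 12.6614; S(3,-1) = 17.2934; S(3,+0) = 23.6200; S(3,+1) = 32.2611; S(3,+2) = 44.0635; S(3,+3) = 60.1837
Terminal payoffs V(N, j) = max(K - S_T, 0):
  V(3,-3) = 12.719972; V(3,-2) = 9.328631; V(3,-1) = 4.696605; V(3,+0) = 0.000000; V(3,+1) = 0.000000; V(3,+2) = 0.000000; V(3,+3) = 0.000000
Backward induction: V(k, j) = exp(-r*dt) * [p_u * V(k+1, j+1) + p_m * V(k+1, j) + p_d * V(k+1, j-1)]
  V(2,-2) = exp(-r*dt) * [p_u*4.696605 + p_m*9.328631 + p_d*12.719972] = 9.071887
  V(2,-1) = exp(-r*dt) * [p_u*0.000000 + p_m*4.696605 + p_d*9.328631] = 4.696903
  V(2,+0) = exp(-r*dt) * [p_u*0.000000 + p_m*0.000000 + p_d*4.696605] = 0.806750
  V(2,+1) = exp(-r*dt) * [p_u*0.000000 + p_m*0.000000 + p_d*0.000000] = 0.000000
  V(2,+2) = exp(-r*dt) * [p_u*0.000000 + p_m*0.000000 + p_d*0.000000] = 0.000000
  V(1,-1) = exp(-r*dt) * [p_u*0.806750 + p_m*4.696903 + p_d*9.071887] = 4.780195
  V(1,+0) = exp(-r*dt) * [p_u*0.000000 + p_m*0.806750 + p_d*4.696903] = 1.338353
  V(1,+1) = exp(-r*dt) * [p_u*0.000000 + p_m*0.000000 + p_d*0.806750] = 0.138578
  V(0,+0) = exp(-r*dt) * [p_u*0.138578 + p_m*1.338353 + p_d*4.780195] = 1.724771

Answer: Price = V(0,0) = 1.7248


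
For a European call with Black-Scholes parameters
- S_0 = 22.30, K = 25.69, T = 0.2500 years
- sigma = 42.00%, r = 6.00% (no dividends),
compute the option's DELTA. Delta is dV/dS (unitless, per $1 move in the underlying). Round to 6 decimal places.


Answer: Delta = 0.309435

Derivation:
d1 = -0.4974530126; d2 = -0.7074530126
phi(d1) = 0.3525128219; exp(-qT) = 1.0000000000; exp(-rT) = 0.9851119396
N(d1) = 0.3094348149
Delta = exp(-qT) * N(d1) = 1.0000000000 * 0.3094348149 = 0.309435


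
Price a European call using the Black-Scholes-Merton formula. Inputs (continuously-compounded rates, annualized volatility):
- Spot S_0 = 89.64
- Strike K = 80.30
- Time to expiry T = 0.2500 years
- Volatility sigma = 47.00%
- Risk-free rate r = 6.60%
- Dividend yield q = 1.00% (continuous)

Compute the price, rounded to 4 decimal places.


Answer: Price = 14.1566

Derivation:
d1 = (ln(S/K) + (r - q + 0.5*sigma^2) * T) / (sigma * sqrt(T)) = 0.64529586
d2 = d1 - sigma * sqrt(T) = 0.41029586
exp(-rT) = 0.98363538; exp(-qT) = 0.99750312
C = S_0 * exp(-qT) * N(d1) - K * exp(-rT) * N(d2)
N(d1) = 0.74063226; N(d2) = 0.65920554
C = 89.6400 * 0.99750312 * 0.74063226 - 80.3000 * 0.98363538 * 0.65920554 = 14.1566


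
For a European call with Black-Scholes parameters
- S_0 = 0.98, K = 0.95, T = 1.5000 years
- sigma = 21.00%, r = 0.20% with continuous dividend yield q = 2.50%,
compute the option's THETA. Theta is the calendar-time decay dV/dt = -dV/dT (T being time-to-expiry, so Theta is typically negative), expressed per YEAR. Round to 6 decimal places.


d1 = 0.1153421448; d2 = -0.1418542782
phi(d1) = 0.3962973608; exp(-qT) = 0.9631944177; exp(-rT) = 0.9970044955
Theta = -S*exp(-qT)*phi(d1)*sigma/(2*sqrt(T)) - r*K*exp(-rT)*N(d2) + q*S*exp(-qT)*N(d1)
N(d1) = 0.5459130327; N(d2) = 0.4435975549; sqrt(T) = 1.2247448714
Term 1 = -0.9800 * 0.9631944177 * 0.3962973608 * 0.2100 / (2 * 1.2247448714) = -0.0320704373
Term 2 = -0.0020 * 0.9500 * 0.9970044955 * 0.4435975549 = -0.0008403106
Term 3 = 0.0250 * 0.9800 * 0.9631944177 * 0.5459130327 = 0.0128825994
Theta = -0.0320704373 + (-0.0008403106) + (0.0128825994) = -0.020028

Answer: Theta = -0.020028


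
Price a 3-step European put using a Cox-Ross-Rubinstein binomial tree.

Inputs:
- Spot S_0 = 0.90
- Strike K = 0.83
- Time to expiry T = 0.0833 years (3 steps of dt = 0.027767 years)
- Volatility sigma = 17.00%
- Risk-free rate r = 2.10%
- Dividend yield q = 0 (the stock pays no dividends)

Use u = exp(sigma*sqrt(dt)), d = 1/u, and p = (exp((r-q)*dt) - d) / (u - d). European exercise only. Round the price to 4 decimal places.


Answer: Price = V(0,0) = 0.0004

Derivation:
dt = T/N = 0.027767
u = exp(sigma*sqrt(dt)) = 1.028733; d = 1/u = 0.972070
p = (exp((r-q)*dt) - d) / (u - d) = 0.503212
Discount per step: exp(-r*dt) = 0.999417
Stock lattice S(k, i) with i counting down-moves:
  k=0: S(0,0) = 0.9000
  k=1: S(1,0) = 0.9259; S(1,1) = 0.8749
  k=2: S(2,0) = 0.9525; S(2,1) = 0.9000; S(2,2) = 0.8504
  k=3: S(3,0) = 0.9798; S(3,1) = 0.9259; S(3,2) = 0.8749; S(3,3) = 0.8267
Terminal payoffs V(N, i) = max(K - S_T, 0):
  V(3,0) = 0.000000; V(3,1) = 0.000000; V(3,2) = 0.000000; V(3,3) = 0.003325
Backward induction: V(k, i) = exp(-r*dt) * [p * V(k+1, i) + (1-p) * V(k+1, i+1)].
  V(2,0) = exp(-r*dt) * [p*0.000000 + (1-p)*0.000000] = 0.000000
  V(2,1) = exp(-r*dt) * [p*0.000000 + (1-p)*0.000000] = 0.000000
  V(2,2) = exp(-r*dt) * [p*0.000000 + (1-p)*0.003325] = 0.001651
  V(1,0) = exp(-r*dt) * [p*0.000000 + (1-p)*0.000000] = 0.000000
  V(1,1) = exp(-r*dt) * [p*0.000000 + (1-p)*0.001651] = 0.000820
  V(0,0) = exp(-r*dt) * [p*0.000000 + (1-p)*0.000820] = 0.000407


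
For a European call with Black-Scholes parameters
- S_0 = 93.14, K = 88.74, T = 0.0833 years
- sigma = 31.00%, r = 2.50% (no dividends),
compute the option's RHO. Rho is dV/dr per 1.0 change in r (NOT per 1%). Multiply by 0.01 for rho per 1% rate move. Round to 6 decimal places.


d1 = 0.6088879958; d2 = 0.5194166037
phi(d1) = 0.3314392219; exp(-qT) = 1.0000000000; exp(-rT) = 0.9979196669
N(d2) = 0.6982648724
Rho = K*T*exp(-rT)*N(d2) = 88.7400 * 0.0833 * 0.9979196669 * 0.6982648724 = 5.150865

Answer: Rho = 5.150865


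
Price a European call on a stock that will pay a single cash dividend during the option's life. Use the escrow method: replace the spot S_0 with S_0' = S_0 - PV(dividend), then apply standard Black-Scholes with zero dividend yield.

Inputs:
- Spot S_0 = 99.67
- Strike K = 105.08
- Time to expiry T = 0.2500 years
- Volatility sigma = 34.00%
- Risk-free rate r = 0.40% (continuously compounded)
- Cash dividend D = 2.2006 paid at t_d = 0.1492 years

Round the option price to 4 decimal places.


Answer: Price = 3.7451

Derivation:
PV(D) = D * exp(-r * t_d) = 2.2006 * 0.99940338 = 2.19928707
S_0' = S_0 - PV(D) = 99.6700 - 2.19928707 = 97.47071293
d1 = (ln(S_0'/K) + (r + sigma^2/2)*T) / (sigma*sqrt(T)) = -0.35129419
d2 = d1 - sigma*sqrt(T) = -0.52129419
exp(-rT) = 0.99900050
N(d1) = 0.36268383; N(d2) = 0.30108092
C = S_0' * N(d1) - K * exp(-rT) * N(d2) = 97.47071293 * 0.36268383 - 105.0800 * 0.99900050 * 0.30108092 = 3.7451


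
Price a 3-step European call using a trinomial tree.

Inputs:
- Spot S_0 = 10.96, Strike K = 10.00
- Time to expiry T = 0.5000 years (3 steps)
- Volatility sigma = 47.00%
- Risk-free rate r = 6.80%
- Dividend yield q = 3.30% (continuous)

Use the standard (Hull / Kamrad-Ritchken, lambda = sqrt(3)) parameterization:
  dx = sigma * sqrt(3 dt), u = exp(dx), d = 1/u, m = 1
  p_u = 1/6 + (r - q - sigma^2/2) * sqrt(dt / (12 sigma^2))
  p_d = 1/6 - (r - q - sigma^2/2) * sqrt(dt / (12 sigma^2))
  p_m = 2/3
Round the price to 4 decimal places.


Answer: Price = V(0,0) = 1.9827

Derivation:
dt = T/N = 0.166667; dx = sigma*sqrt(3*dt) = 0.332340
u = exp(dx) = 1.394227; d = 1/u = 0.717243
p_u = 0.147748, p_m = 0.666667, p_d = 0.185586
Discount per step: exp(-r*dt) = 0.988731
Stock lattice S(k, j) with j the centered position index:
  k=0: S(0,+0) = 10.9600
  k=1: S(1,-1) = 7.8610; S(1,+0) = 10.9600; S(1,+1) = 15.2807
  k=2: S(2,-2) = 5.6382; S(2,-1) = 7.8610; S(2,+0) = 10.9600; S(2,+1) = 15.2807; S(2,+2) = 21.3048
  k=3: S(3,-3) = 4.0440; S(3,-2) = 5.6382; S(3,-1) = 7.8610; S(3,+0) = 10.9600; S(3,+1) = 15.2807; S(3,+2) = 21.3048; S(3,+3) = 29.7037
Terminal payoffs V(N, j) = max(S_T - K, 0):
  V(3,-3) = 0.000000; V(3,-2) = 0.000000; V(3,-1) = 0.000000; V(3,+0) = 0.960000; V(3,+1) = 5.280729; V(3,+2) = 11.304805; V(3,+3) = 19.703736
Backward induction: V(k, j) = exp(-r*dt) * [p_u * V(k+1, j+1) + p_m * V(k+1, j) + p_d * V(k+1, j-1)]
  V(2,-2) = exp(-r*dt) * [p_u*0.000000 + p_m*0.000000 + p_d*0.000000] = 0.000000
  V(2,-1) = exp(-r*dt) * [p_u*0.960000 + p_m*0.000000 + p_d*0.000000] = 0.140239
  V(2,+0) = exp(-r*dt) * [p_u*5.280729 + p_m*0.960000 + p_d*0.000000] = 1.404211
  V(2,+1) = exp(-r*dt) * [p_u*11.304805 + p_m*5.280729 + p_d*0.960000] = 5.308404
  V(2,+2) = exp(-r*dt) * [p_u*19.703736 + p_m*11.304805 + p_d*5.280729] = 11.298964
  V(1,-1) = exp(-r*dt) * [p_u*1.404211 + p_m*0.140239 + p_d*0.000000] = 0.297570
  V(1,+0) = exp(-r*dt) * [p_u*5.308404 + p_m*1.404211 + p_d*0.140239] = 1.726791
  V(1,+1) = exp(-r*dt) * [p_u*11.298964 + p_m*5.308404 + p_d*1.404211] = 5.407303
  V(0,+0) = exp(-r*dt) * [p_u*5.407303 + p_m*1.726791 + p_d*0.297570] = 1.982737


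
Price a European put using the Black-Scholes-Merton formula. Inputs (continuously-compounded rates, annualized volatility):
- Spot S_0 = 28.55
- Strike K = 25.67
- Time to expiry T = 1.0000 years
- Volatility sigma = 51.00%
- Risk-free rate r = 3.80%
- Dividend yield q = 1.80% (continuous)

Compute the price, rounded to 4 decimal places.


Answer: Price = 3.8034

Derivation:
d1 = (ln(S/K) + (r - q + 0.5*sigma^2) * T) / (sigma * sqrt(T)) = 0.50271361
d2 = d1 - sigma * sqrt(T) = -0.00728639
exp(-rT) = 0.96271294; exp(-qT) = 0.98216103
P = K * exp(-rT) * N(-d2) - S_0 * exp(-qT) * N(-d1)
N(-d1) = 0.30758282; N(-d2) = 0.50290682
P = 25.6700 * 0.96271294 * 0.50290682 - 28.5500 * 0.98216103 * 0.30758282 = 3.8034


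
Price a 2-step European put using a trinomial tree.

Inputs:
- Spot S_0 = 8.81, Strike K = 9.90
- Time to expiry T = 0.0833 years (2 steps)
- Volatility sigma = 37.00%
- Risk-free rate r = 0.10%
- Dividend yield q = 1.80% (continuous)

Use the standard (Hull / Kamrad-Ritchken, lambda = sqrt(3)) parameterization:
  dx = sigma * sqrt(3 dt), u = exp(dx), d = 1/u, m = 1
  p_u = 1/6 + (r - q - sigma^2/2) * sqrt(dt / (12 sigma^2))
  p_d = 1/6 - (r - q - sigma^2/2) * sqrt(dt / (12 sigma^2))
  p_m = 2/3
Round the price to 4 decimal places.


dt = T/N = 0.041650; dx = sigma*sqrt(3*dt) = 0.130789
u = exp(dx) = 1.139727; d = 1/u = 0.877403
p_u = 0.153061, p_m = 0.666667, p_d = 0.180273
Discount per step: exp(-r*dt) = 0.999958
Stock lattice S(k, j) with j the centered position index:
  k=0: S(0,+0) = 8.8100
  k=1: S(1,-1) = 7.7299; S(1,+0) = 8.8100; S(1,+1) = 10.0410
  k=2: S(2,-2) = 6.7823; S(2,-1) = 7.7299; S(2,+0) = 8.8100; S(2,+1) = 10.0410; S(2,+2) = 11.4440
Terminal payoffs V(N, j) = max(K - S_T, 0):
  V(2,-2) = 3.117741; V(2,-1) = 2.170077; V(2,+0) = 1.090000; V(2,+1) = 0.000000; V(2,+2) = 0.000000
Backward induction: V(k, j) = exp(-r*dt) * [p_u * V(k+1, j+1) + p_m * V(k+1, j) + p_d * V(k+1, j-1)]
  V(1,-1) = exp(-r*dt) * [p_u*1.090000 + p_m*2.170077 + p_d*3.117741] = 2.175507
  V(1,+0) = exp(-r*dt) * [p_u*0.000000 + p_m*1.090000 + p_d*2.170077] = 1.117826
  V(1,+1) = exp(-r*dt) * [p_u*0.000000 + p_m*0.000000 + p_d*1.090000] = 0.196489
  V(0,+0) = exp(-r*dt) * [p_u*0.196489 + p_m*1.117826 + p_d*2.175507] = 1.167427

Answer: Price = V(0,0) = 1.1674


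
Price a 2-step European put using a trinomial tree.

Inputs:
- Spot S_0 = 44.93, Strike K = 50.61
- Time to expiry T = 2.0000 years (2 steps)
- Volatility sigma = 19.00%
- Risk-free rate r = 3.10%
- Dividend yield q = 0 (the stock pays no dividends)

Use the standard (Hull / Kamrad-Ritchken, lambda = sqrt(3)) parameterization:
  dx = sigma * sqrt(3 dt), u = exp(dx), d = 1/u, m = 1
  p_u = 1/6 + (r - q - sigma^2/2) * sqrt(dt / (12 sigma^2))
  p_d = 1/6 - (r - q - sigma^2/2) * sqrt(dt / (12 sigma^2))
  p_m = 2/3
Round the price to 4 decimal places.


dt = T/N = 1.000000; dx = sigma*sqrt(3*dt) = 0.329090
u = exp(dx) = 1.389702; d = 1/u = 0.719579
p_u = 0.186342, p_m = 0.666667, p_d = 0.146991
Discount per step: exp(-r*dt) = 0.969476
Stock lattice S(k, j) with j the centered position index:
  k=0: S(0,+0) = 44.9300
  k=1: S(1,-1) = 32.3307; S(1,+0) = 44.9300; S(1,+1) = 62.4393
  k=2: S(2,-2) = 23.2644; S(2,-1) = 32.3307; S(2,+0) = 44.9300; S(2,+1) = 62.4393; S(2,+2) = 86.7721
Terminal payoffs V(N, j) = max(K - S_T, 0):
  V(2,-2) = 27.345551; V(2,-1) = 18.279338; V(2,+0) = 5.680000; V(2,+1) = 0.000000; V(2,+2) = 0.000000
Backward induction: V(k, j) = exp(-r*dt) * [p_u * V(k+1, j+1) + p_m * V(k+1, j) + p_d * V(k+1, j-1)]
  V(1,-1) = exp(-r*dt) * [p_u*5.680000 + p_m*18.279338 + p_d*27.345551] = 16.737224
  V(1,+0) = exp(-r*dt) * [p_u*0.000000 + p_m*5.680000 + p_d*18.279338] = 6.275966
  V(1,+1) = exp(-r*dt) * [p_u*0.000000 + p_m*0.000000 + p_d*5.680000] = 0.809425
  V(0,+0) = exp(-r*dt) * [p_u*0.809425 + p_m*6.275966 + p_d*16.737224] = 6.587617

Answer: Price = V(0,0) = 6.5876


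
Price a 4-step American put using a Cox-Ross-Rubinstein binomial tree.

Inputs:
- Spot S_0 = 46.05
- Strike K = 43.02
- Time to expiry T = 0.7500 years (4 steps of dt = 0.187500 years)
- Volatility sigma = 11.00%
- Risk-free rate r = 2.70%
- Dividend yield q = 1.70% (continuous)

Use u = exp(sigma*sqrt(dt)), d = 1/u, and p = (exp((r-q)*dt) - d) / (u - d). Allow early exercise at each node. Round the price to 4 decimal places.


dt = T/N = 0.187500
u = exp(sigma*sqrt(dt)) = 1.048784; d = 1/u = 0.953485
p = (exp((r-q)*dt) - d) / (u - d) = 0.507788
Discount per step: exp(-r*dt) = 0.994950
Stock lattice S(k, i) with i counting down-moves:
  k=0: S(0,0) = 46.0500
  k=1: S(1,0) = 48.2965; S(1,1) = 43.9080
  k=2: S(2,0) = 50.6526; S(2,1) = 46.0500; S(2,2) = 41.8656
  k=3: S(3,0) = 53.1236; S(3,1) = 48.2965; S(3,2) = 43.9080; S(3,3) = 39.9182
  k=4: S(4,0) = 55.7152; S(4,1) = 50.6526; S(4,2) = 46.0500; S(4,3) = 41.8656; S(4,4) = 38.0615
Terminal payoffs V(N, i) = max(K - S_T, 0):
  V(4,0) = 0.000000; V(4,1) = 0.000000; V(4,2) = 0.000000; V(4,3) = 1.154380; V(4,4) = 4.958542
Backward induction: V(k, i) = exp(-r*dt) * [p * V(k+1, i) + (1-p) * V(k+1, i+1)]; then take max(V_cont, immediate exercise) for American.
  V(3,0) = exp(-r*dt) * [p*0.000000 + (1-p)*0.000000] = 0.000000; exercise = 0.000000; V(3,0) = max -> 0.000000
  V(3,1) = exp(-r*dt) * [p*0.000000 + (1-p)*0.000000] = 0.000000; exercise = 0.000000; V(3,1) = max -> 0.000000
  V(3,2) = exp(-r*dt) * [p*0.000000 + (1-p)*1.154380] = 0.565331; exercise = 0.000000; V(3,2) = max -> 0.565331
  V(3,3) = exp(-r*dt) * [p*1.154380 + (1-p)*4.958542] = 3.011550; exercise = 3.101752; V(3,3) = max -> 3.101752
  V(2,0) = exp(-r*dt) * [p*0.000000 + (1-p)*0.000000] = 0.000000; exercise = 0.000000; V(2,0) = max -> 0.000000
  V(2,1) = exp(-r*dt) * [p*0.000000 + (1-p)*0.565331] = 0.276857; exercise = 0.000000; V(2,1) = max -> 0.276857
  V(2,2) = exp(-r*dt) * [p*0.565331 + (1-p)*3.101752] = 1.804629; exercise = 1.154380; V(2,2) = max -> 1.804629
  V(1,0) = exp(-r*dt) * [p*0.000000 + (1-p)*0.276857] = 0.135584; exercise = 0.000000; V(1,0) = max -> 0.135584
  V(1,1) = exp(-r*dt) * [p*0.276857 + (1-p)*1.804629] = 1.023650; exercise = 0.000000; V(1,1) = max -> 1.023650
  V(0,0) = exp(-r*dt) * [p*0.135584 + (1-p)*1.023650] = 0.569809; exercise = 0.000000; V(0,0) = max -> 0.569809

Answer: Price = V(0,0) = 0.5698


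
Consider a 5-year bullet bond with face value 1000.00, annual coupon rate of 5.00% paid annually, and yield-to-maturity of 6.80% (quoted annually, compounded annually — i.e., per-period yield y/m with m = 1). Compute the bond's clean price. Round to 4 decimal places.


Answer: Price = 925.7995

Derivation:
Coupon per period c = face * coupon_rate / m = 50.000000
Periods per year m = 1; per-period yield y/m = 0.068000
Number of cashflows N = 5
Cashflows (t years, CF_t, discount factor 1/(1+y/m)^(m*t), PV):
  t = 1.0000: CF_t = 50.000000, DF = 0.936330, PV = 46.816479
  t = 2.0000: CF_t = 50.000000, DF = 0.876713, PV = 43.835655
  t = 3.0000: CF_t = 50.000000, DF = 0.820892, PV = 41.044621
  t = 4.0000: CF_t = 50.000000, DF = 0.768626, PV = 38.431293
  t = 5.0000: CF_t = 1050.000000, DF = 0.719687, PV = 755.671487
Price P = sum_t PV_t = 925.799534


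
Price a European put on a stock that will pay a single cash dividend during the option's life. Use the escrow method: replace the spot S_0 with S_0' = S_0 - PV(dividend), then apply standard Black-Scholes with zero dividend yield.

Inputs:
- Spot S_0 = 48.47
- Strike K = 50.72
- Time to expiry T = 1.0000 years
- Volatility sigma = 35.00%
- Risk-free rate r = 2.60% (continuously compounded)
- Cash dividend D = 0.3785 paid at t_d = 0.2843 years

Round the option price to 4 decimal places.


Answer: Price = 7.4554

Derivation:
PV(D) = D * exp(-r * t_d) = 0.3785 * 0.99263545 = 0.37571252
S_0' = S_0 - PV(D) = 48.4700 - 0.37571252 = 48.09428748
d1 = (ln(S_0'/K) + (r + sigma^2/2)*T) / (sigma*sqrt(T)) = 0.09740885
d2 = d1 - sigma*sqrt(T) = -0.25259115
exp(-rT) = 0.97433509
N(-d1) = 0.46120086; N(-d2) = 0.59970792
P = K * exp(-rT) * N(-d2) - S_0' * N(-d1) = 50.7200 * 0.97433509 * 0.59970792 - 48.09428748 * 0.46120086 = 7.4554


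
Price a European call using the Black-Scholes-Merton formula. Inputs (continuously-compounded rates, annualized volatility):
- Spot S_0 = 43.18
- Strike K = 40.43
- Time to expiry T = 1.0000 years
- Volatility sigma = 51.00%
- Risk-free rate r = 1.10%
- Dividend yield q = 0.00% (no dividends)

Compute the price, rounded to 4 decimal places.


Answer: Price = 10.0587

Derivation:
d1 = (ln(S/K) + (r - q + 0.5*sigma^2) * T) / (sigma * sqrt(T)) = 0.40559871
d2 = d1 - sigma * sqrt(T) = -0.10440129
exp(-rT) = 0.98906028; exp(-qT) = 1.00000000
C = S_0 * exp(-qT) * N(d1) - K * exp(-rT) * N(d2)
N(d1) = 0.65748126; N(d2) = 0.45842545
C = 43.1800 * 1.00000000 * 0.65748126 - 40.4300 * 0.98906028 * 0.45842545 = 10.0587


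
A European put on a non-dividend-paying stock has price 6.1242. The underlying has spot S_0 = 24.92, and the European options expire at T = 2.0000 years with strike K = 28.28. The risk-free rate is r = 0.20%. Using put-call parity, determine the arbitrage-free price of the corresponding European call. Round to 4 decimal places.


Put-call parity: C - P = S_0 * exp(-qT) - K * exp(-rT).
S_0 * exp(-qT) = 24.9200 * 1.00000000 = 24.92000000
K * exp(-rT) = 28.2800 * 0.99600799 = 28.16710594
C = P + S*exp(-qT) - K*exp(-rT)
C = 6.1242 + 24.92000000 - 28.16710594 = 2.8771

Answer: Call price = 2.8771


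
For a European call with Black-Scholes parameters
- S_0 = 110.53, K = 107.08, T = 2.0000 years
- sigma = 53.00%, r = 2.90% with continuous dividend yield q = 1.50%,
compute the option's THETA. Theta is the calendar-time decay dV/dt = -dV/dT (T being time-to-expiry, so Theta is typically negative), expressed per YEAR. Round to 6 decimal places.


Answer: Theta = -7.270553

Derivation:
d1 = 0.4544305230; d2 = -0.2951026650
phi(d1) = 0.3598053518; exp(-qT) = 0.9704455335; exp(-rT) = 0.9436499474
Theta = -S*exp(-qT)*phi(d1)*sigma/(2*sqrt(T)) - r*K*exp(-rT)*N(d2) + q*S*exp(-qT)*N(d1)
N(d1) = 0.6752405062; N(d2) = 0.3839577270; sqrt(T) = 1.4142135624
Term 1 = -110.5300 * 0.9704455335 * 0.3598053518 * 0.5300 / (2 * 1.4142135624) = -7.2318570080
Term 2 = -0.0290 * 107.0800 * 0.9436499474 * 0.3839577270 = -1.1251247869
Term 3 = 0.0150 * 110.5300 * 0.9704455335 * 0.6752405062 = 1.0864283288
Theta = -7.2318570080 + (-1.1251247869) + (1.0864283288) = -7.270553


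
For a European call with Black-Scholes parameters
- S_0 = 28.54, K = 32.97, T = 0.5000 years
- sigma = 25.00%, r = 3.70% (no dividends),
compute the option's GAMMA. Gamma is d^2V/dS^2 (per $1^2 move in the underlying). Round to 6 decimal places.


Answer: Gamma = 0.065117

Derivation:
d1 = -0.6231955227; d2 = -0.7999722180
phi(d1) = 0.3285307418; exp(-qT) = 1.0000000000; exp(-rT) = 0.9816700746
Gamma = exp(-qT) * phi(d1) / (S * sigma * sqrt(T)) = 1.0000000000 * 0.3285307418 / (28.5400 * 0.2500 * 0.7071067812) = 0.065117


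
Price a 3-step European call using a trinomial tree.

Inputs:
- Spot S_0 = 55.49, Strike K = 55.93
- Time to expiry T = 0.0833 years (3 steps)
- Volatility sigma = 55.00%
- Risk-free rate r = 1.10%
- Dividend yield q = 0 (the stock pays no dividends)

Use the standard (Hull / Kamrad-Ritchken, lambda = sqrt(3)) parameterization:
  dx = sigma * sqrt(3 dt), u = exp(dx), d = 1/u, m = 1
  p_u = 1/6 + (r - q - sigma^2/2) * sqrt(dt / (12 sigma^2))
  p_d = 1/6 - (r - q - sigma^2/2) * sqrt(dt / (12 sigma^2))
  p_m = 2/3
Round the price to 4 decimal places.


Answer: Price = V(0,0) = 3.0789

Derivation:
dt = T/N = 0.027767; dx = sigma*sqrt(3*dt) = 0.158740
u = exp(dx) = 1.172033; d = 1/u = 0.853219
p_u = 0.154400, p_m = 0.666667, p_d = 0.178933
Discount per step: exp(-r*dt) = 0.999695
Stock lattice S(k, j) with j the centered position index:
  k=0: S(0,+0) = 55.4900
  k=1: S(1,-1) = 47.3451; S(1,+0) = 55.4900; S(1,+1) = 65.0361
  k=2: S(2,-2) = 40.3957; S(2,-1) = 47.3451; S(2,+0) = 55.4900; S(2,+1) = 65.0361; S(2,+2) = 76.2244
  k=3: S(3,-3) = 34.4664; S(3,-2) = 40.3957; S(3,-1) = 47.3451; S(3,+0) = 55.4900; S(3,+1) = 65.0361; S(3,+2) = 76.2244; S(3,+3) = 89.3375
Terminal payoffs V(N, j) = max(S_T - K, 0):
  V(3,-3) = 0.000000; V(3,-2) = 0.000000; V(3,-1) = 0.000000; V(3,+0) = 0.000000; V(3,+1) = 9.106093; V(3,+2) = 20.294426; V(3,+3) = 33.407517
Backward induction: V(k, j) = exp(-r*dt) * [p_u * V(k+1, j+1) + p_m * V(k+1, j) + p_d * V(k+1, j-1)]
  V(2,-2) = exp(-r*dt) * [p_u*0.000000 + p_m*0.000000 + p_d*0.000000] = 0.000000
  V(2,-1) = exp(-r*dt) * [p_u*0.000000 + p_m*0.000000 + p_d*0.000000] = 0.000000
  V(2,+0) = exp(-r*dt) * [p_u*9.106093 + p_m*0.000000 + p_d*0.000000] = 1.405555
  V(2,+1) = exp(-r*dt) * [p_u*20.294426 + p_m*9.106093 + p_d*0.000000] = 9.201386
  V(2,+2) = exp(-r*dt) * [p_u*33.407517 + p_m*20.294426 + p_d*9.106093] = 20.310927
  V(1,-1) = exp(-r*dt) * [p_u*1.405555 + p_m*0.000000 + p_d*0.000000] = 0.216952
  V(1,+0) = exp(-r*dt) * [p_u*9.201386 + p_m*1.405555 + p_d*0.000000] = 2.357015
  V(1,+1) = exp(-r*dt) * [p_u*20.310927 + p_m*9.201386 + p_d*1.405555] = 9.518865
  V(0,+0) = exp(-r*dt) * [p_u*9.518865 + p_m*2.357015 + p_d*0.216952] = 3.078939


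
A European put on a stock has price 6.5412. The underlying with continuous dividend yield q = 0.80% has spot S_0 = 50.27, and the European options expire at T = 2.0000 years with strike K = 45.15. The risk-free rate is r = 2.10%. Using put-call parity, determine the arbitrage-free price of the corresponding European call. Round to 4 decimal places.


Put-call parity: C - P = S_0 * exp(-qT) - K * exp(-rT).
S_0 * exp(-qT) = 50.2700 * 0.98412732 = 49.47208038
K * exp(-rT) = 45.1500 * 0.95886978 = 43.29297059
C = P + S*exp(-qT) - K*exp(-rT)
C = 6.5412 + 49.47208038 - 43.29297059 = 12.7203

Answer: Call price = 12.7203


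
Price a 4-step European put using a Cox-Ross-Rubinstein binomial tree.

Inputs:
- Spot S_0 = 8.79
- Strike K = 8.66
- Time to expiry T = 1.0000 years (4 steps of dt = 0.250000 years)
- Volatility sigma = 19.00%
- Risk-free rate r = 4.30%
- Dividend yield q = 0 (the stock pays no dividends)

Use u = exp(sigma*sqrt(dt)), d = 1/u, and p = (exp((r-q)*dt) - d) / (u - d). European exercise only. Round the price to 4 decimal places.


Answer: Price = V(0,0) = 0.4099

Derivation:
dt = T/N = 0.250000
u = exp(sigma*sqrt(dt)) = 1.099659; d = 1/u = 0.909373
p = (exp((r-q)*dt) - d) / (u - d) = 0.533067
Discount per step: exp(-r*dt) = 0.989308
Stock lattice S(k, i) with i counting down-moves:
  k=0: S(0,0) = 8.7900
  k=1: S(1,0) = 9.6660; S(1,1) = 7.9934
  k=2: S(2,0) = 10.6293; S(2,1) = 8.7900; S(2,2) = 7.2690
  k=3: S(3,0) = 11.6886; S(3,1) = 9.6660; S(3,2) = 7.9934; S(3,3) = 6.6102
  k=4: S(4,0) = 12.8535; S(4,1) = 10.6293; S(4,2) = 8.7900; S(4,3) = 7.2690; S(4,4) = 6.0111
Terminal payoffs V(N, i) = max(K - S_T, 0):
  V(4,0) = 0.000000; V(4,1) = 0.000000; V(4,2) = 0.000000; V(4,3) = 1.391029; V(4,4) = 2.648858
Backward induction: V(k, i) = exp(-r*dt) * [p * V(k+1, i) + (1-p) * V(k+1, i+1)].
  V(3,0) = exp(-r*dt) * [p*0.000000 + (1-p)*0.000000] = 0.000000
  V(3,1) = exp(-r*dt) * [p*0.000000 + (1-p)*0.000000] = 0.000000
  V(3,2) = exp(-r*dt) * [p*0.000000 + (1-p)*1.391029] = 0.642573
  V(3,3) = exp(-r*dt) * [p*1.391029 + (1-p)*2.648858] = 1.957198
  V(2,0) = exp(-r*dt) * [p*0.000000 + (1-p)*0.000000] = 0.000000
  V(2,1) = exp(-r*dt) * [p*0.000000 + (1-p)*0.642573] = 0.296831
  V(2,2) = exp(-r*dt) * [p*0.642573 + (1-p)*1.957198] = 1.242982
  V(1,0) = exp(-r*dt) * [p*0.000000 + (1-p)*0.296831] = 0.137118
  V(1,1) = exp(-r*dt) * [p*0.296831 + (1-p)*1.242982] = 0.730723
  V(0,0) = exp(-r*dt) * [p*0.137118 + (1-p)*0.730723] = 0.409862


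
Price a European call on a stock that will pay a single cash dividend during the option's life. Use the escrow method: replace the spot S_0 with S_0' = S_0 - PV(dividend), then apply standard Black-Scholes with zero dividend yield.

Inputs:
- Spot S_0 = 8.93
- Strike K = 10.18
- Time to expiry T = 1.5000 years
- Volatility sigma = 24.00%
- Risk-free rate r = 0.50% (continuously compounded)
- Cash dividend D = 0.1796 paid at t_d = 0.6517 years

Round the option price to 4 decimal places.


PV(D) = D * exp(-r * t_d) = 0.1796 * 0.99674680 = 0.17901573
S_0' = S_0 - PV(D) = 8.9300 - 0.17901573 = 8.75098427
d1 = (ln(S_0'/K) + (r + sigma^2/2)*T) / (sigma*sqrt(T)) = -0.34210808
d2 = d1 - sigma*sqrt(T) = -0.63604685
exp(-rT) = 0.99252805
N(d1) = 0.36613478; N(d2) = 0.26237294
C = S_0' * N(d1) - K * exp(-rT) * N(d2) = 8.75098427 * 0.36613478 - 10.1800 * 0.99252805 * 0.26237294 = 0.5530

Answer: Price = 0.5530


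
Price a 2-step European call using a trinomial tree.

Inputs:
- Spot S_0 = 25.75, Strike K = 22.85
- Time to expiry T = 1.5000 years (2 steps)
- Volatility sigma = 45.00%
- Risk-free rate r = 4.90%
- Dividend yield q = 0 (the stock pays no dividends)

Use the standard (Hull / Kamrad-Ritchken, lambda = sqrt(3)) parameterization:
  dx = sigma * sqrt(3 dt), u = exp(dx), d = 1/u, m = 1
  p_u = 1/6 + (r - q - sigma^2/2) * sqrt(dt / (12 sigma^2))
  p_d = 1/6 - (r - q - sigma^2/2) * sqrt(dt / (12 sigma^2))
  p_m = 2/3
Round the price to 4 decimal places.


Answer: Price = V(0,0) = 7.4162

Derivation:
dt = T/N = 0.750000; dx = sigma*sqrt(3*dt) = 0.675000
u = exp(dx) = 1.964033; d = 1/u = 0.509156
p_u = 0.137639, p_m = 0.666667, p_d = 0.195694
Discount per step: exp(-r*dt) = 0.963917
Stock lattice S(k, j) with j the centered position index:
  k=0: S(0,+0) = 25.7500
  k=1: S(1,-1) = 13.1108; S(1,+0) = 25.7500; S(1,+1) = 50.5738
  k=2: S(2,-2) = 6.6754; S(2,-1) = 13.1108; S(2,+0) = 25.7500; S(2,+1) = 50.5738; S(2,+2) = 99.3287
Terminal payoffs V(N, j) = max(S_T - K, 0):
  V(2,-2) = 0.000000; V(2,-1) = 0.000000; V(2,+0) = 2.900000; V(2,+1) = 27.723849; V(2,+2) = 76.478707
Backward induction: V(k, j) = exp(-r*dt) * [p_u * V(k+1, j+1) + p_m * V(k+1, j) + p_d * V(k+1, j-1)]
  V(1,-1) = exp(-r*dt) * [p_u*2.900000 + p_m*0.000000 + p_d*0.000000] = 0.384750
  V(1,+0) = exp(-r*dt) * [p_u*27.723849 + p_m*2.900000 + p_d*0.000000] = 5.541765
  V(1,+1) = exp(-r*dt) * [p_u*76.478707 + p_m*27.723849 + p_d*2.900000] = 28.509317
  V(0,+0) = exp(-r*dt) * [p_u*28.509317 + p_m*5.541765 + p_d*0.384750] = 7.416180


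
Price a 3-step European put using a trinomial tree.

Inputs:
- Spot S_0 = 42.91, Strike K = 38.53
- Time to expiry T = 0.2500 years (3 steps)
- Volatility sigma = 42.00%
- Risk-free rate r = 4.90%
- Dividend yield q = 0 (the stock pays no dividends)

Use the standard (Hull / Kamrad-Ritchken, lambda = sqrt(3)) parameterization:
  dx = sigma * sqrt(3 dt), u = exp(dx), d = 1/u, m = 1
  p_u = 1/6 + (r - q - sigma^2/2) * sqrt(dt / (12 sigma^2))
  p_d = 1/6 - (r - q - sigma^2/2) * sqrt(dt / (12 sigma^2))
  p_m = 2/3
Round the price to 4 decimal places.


dt = T/N = 0.083333; dx = sigma*sqrt(3*dt) = 0.210000
u = exp(dx) = 1.233678; d = 1/u = 0.810584
p_u = 0.158889, p_m = 0.666667, p_d = 0.174444
Discount per step: exp(-r*dt) = 0.995925
Stock lattice S(k, j) with j the centered position index:
  k=0: S(0,+0) = 42.9100
  k=1: S(1,-1) = 34.7822; S(1,+0) = 42.9100; S(1,+1) = 52.9371
  k=2: S(2,-2) = 28.1939; S(2,-1) = 34.7822; S(2,+0) = 42.9100; S(2,+1) = 52.9371; S(2,+2) = 65.3074
  k=3: S(3,-3) = 22.8535; S(3,-2) = 28.1939; S(3,-1) = 34.7822; S(3,+0) = 42.9100; S(3,+1) = 52.9371; S(3,+2) = 65.3074; S(3,+3) = 80.5683
Terminal payoffs V(N, j) = max(K - S_T, 0):
  V(3,-3) = 15.676486; V(3,-2) = 10.336121; V(3,-1) = 3.747830; V(3,+0) = 0.000000; V(3,+1) = 0.000000; V(3,+2) = 0.000000; V(3,+3) = 0.000000
Backward induction: V(k, j) = exp(-r*dt) * [p_u * V(k+1, j+1) + p_m * V(k+1, j) + p_d * V(k+1, j-1)]
  V(2,-2) = exp(-r*dt) * [p_u*3.747830 + p_m*10.336121 + p_d*15.676486] = 10.179261
  V(2,-1) = exp(-r*dt) * [p_u*0.000000 + p_m*3.747830 + p_d*10.336121] = 4.284103
  V(2,+0) = exp(-r*dt) * [p_u*0.000000 + p_m*0.000000 + p_d*3.747830] = 0.651124
  V(2,+1) = exp(-r*dt) * [p_u*0.000000 + p_m*0.000000 + p_d*0.000000] = 0.000000
  V(2,+2) = exp(-r*dt) * [p_u*0.000000 + p_m*0.000000 + p_d*0.000000] = 0.000000
  V(1,-1) = exp(-r*dt) * [p_u*0.651124 + p_m*4.284103 + p_d*10.179261] = 4.715945
  V(1,+0) = exp(-r*dt) * [p_u*0.000000 + p_m*0.651124 + p_d*4.284103] = 1.176606
  V(1,+1) = exp(-r*dt) * [p_u*0.000000 + p_m*0.000000 + p_d*0.651124] = 0.113122
  V(0,+0) = exp(-r*dt) * [p_u*0.113122 + p_m*1.176606 + p_d*4.715945] = 1.618426

Answer: Price = V(0,0) = 1.6184


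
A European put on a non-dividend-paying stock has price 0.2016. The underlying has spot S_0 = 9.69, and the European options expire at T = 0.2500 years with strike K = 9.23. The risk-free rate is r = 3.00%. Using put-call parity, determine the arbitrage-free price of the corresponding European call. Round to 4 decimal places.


Put-call parity: C - P = S_0 * exp(-qT) - K * exp(-rT).
S_0 * exp(-qT) = 9.6900 * 1.00000000 = 9.69000000
K * exp(-rT) = 9.2300 * 0.99252805 = 9.16103395
C = P + S*exp(-qT) - K*exp(-rT)
C = 0.2016 + 9.69000000 - 9.16103395 = 0.7306

Answer: Call price = 0.7306


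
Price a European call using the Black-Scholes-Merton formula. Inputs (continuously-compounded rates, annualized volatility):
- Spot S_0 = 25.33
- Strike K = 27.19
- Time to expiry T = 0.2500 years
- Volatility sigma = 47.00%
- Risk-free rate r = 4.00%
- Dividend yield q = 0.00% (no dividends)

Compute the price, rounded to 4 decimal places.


Answer: Price = 1.7300

Derivation:
d1 = (ln(S/K) + (r - q + 0.5*sigma^2) * T) / (sigma * sqrt(T)) = -0.14147785
d2 = d1 - sigma * sqrt(T) = -0.37647785
exp(-rT) = 0.99004983; exp(-qT) = 1.00000000
C = S_0 * exp(-qT) * N(d1) - K * exp(-rT) * N(d2)
N(d1) = 0.44374623; N(d2) = 0.35328084
C = 25.3300 * 1.00000000 * 0.44374623 - 27.1900 * 0.99004983 * 0.35328084 = 1.7300
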